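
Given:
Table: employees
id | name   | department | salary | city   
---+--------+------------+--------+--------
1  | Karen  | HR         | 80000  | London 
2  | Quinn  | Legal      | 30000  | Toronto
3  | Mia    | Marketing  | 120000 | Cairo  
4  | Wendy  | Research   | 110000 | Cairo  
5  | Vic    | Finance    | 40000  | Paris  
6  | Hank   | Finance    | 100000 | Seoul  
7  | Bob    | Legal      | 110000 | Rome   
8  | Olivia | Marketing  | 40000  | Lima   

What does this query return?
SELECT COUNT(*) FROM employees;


COUNT(*) counts all rows

8


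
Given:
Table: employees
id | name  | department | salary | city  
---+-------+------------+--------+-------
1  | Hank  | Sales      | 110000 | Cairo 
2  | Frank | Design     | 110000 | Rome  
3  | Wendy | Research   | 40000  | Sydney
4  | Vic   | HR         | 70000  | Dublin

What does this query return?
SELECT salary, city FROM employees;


Projecting columns: salary, city

4 rows:
110000, Cairo
110000, Rome
40000, Sydney
70000, Dublin


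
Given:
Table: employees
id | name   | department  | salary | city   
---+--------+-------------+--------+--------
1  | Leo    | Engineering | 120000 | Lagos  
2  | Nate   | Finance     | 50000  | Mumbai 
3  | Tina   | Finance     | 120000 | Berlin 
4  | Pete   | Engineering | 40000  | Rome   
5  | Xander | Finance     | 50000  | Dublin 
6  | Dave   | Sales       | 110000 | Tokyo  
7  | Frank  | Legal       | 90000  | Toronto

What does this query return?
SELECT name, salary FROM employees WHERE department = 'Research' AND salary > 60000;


Filtering: department = 'Research' AND salary > 60000
Matching: 0 rows

Empty result set (0 rows)


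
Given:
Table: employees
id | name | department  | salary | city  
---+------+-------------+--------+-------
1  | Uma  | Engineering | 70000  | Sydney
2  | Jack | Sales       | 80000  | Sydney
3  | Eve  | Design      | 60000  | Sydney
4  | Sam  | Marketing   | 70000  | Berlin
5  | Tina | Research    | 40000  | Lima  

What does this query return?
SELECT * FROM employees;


SELECT * returns all 5 rows with all columns

5 rows:
1, Uma, Engineering, 70000, Sydney
2, Jack, Sales, 80000, Sydney
3, Eve, Design, 60000, Sydney
4, Sam, Marketing, 70000, Berlin
5, Tina, Research, 40000, Lima


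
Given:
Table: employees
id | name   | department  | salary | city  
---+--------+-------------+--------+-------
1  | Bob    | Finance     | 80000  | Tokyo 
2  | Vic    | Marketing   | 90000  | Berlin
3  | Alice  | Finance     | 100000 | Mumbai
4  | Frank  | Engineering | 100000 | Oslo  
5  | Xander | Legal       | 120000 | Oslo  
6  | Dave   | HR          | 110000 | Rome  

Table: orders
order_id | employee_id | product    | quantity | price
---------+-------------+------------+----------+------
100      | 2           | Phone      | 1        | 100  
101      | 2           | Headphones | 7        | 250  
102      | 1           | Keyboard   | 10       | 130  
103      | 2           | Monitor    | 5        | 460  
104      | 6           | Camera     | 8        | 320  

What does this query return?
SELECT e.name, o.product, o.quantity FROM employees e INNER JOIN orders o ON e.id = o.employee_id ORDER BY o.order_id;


Joining employees.id = orders.employee_id:
  employee Vic (id=2) -> order Phone
  employee Vic (id=2) -> order Headphones
  employee Bob (id=1) -> order Keyboard
  employee Vic (id=2) -> order Monitor
  employee Dave (id=6) -> order Camera


5 rows:
Vic, Phone, 1
Vic, Headphones, 7
Bob, Keyboard, 10
Vic, Monitor, 5
Dave, Camera, 8


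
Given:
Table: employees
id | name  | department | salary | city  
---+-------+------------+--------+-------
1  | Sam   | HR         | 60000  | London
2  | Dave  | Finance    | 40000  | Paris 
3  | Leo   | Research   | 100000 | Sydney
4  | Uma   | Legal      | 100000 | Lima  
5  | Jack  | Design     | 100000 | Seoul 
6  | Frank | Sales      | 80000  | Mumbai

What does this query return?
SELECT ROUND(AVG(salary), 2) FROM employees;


SUM(salary) = 480000
COUNT = 6
ROUND(AVG, 2) = ROUND(480000 / 6, 2) = 80000.0

80000.0


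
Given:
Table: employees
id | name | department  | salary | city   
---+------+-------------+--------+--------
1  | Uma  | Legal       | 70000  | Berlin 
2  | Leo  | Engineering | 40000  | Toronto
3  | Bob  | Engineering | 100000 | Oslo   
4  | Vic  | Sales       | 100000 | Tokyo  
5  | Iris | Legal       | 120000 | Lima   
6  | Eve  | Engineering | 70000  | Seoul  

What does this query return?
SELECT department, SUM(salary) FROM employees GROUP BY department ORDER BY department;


Summing salary within each department:
  Engineering: 40000 + 100000 + 70000 = 210000
  Legal: 70000 + 120000 = 190000
  Sales: 100000 = 100000


3 groups:
Engineering, 210000
Legal, 190000
Sales, 100000


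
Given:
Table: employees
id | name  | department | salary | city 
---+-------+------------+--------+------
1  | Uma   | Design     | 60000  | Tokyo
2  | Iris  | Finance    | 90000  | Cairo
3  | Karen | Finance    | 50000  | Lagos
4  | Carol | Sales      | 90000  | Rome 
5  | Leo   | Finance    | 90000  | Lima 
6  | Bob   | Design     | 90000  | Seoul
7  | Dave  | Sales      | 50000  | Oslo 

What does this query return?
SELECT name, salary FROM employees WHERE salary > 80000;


Filtering: salary > 80000
Matching: 4 rows

4 rows:
Iris, 90000
Carol, 90000
Leo, 90000
Bob, 90000


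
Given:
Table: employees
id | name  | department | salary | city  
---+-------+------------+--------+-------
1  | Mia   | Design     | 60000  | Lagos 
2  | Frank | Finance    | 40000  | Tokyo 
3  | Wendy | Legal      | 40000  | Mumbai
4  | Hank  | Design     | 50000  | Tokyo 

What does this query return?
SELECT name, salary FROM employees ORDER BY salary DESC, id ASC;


Sorting by salary DESC, then id ASC for ties

4 rows:
Mia, 60000
Hank, 50000
Frank, 40000
Wendy, 40000


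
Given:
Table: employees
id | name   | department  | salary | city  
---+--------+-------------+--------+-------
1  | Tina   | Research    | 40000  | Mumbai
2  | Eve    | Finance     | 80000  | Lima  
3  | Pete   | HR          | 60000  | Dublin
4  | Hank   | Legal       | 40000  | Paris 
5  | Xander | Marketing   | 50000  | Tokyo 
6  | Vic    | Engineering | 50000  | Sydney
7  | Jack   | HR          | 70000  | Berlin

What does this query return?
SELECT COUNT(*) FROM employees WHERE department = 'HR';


Counting rows where department = 'HR'
  Pete -> MATCH
  Jack -> MATCH


2


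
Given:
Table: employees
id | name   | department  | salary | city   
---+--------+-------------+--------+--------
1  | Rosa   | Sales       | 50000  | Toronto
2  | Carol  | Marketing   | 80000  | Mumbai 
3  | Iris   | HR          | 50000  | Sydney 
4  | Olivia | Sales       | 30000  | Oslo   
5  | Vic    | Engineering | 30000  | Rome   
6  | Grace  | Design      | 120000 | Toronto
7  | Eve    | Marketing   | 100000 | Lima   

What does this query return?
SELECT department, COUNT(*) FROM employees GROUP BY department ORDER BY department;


Assigning each row to its department group:
  Rosa -> Sales
  Carol -> Marketing
  Iris -> HR
  Olivia -> Sales
  Vic -> Engineering
  Grace -> Design
  Eve -> Marketing


5 groups:
Design, 1
Engineering, 1
HR, 1
Marketing, 2
Sales, 2


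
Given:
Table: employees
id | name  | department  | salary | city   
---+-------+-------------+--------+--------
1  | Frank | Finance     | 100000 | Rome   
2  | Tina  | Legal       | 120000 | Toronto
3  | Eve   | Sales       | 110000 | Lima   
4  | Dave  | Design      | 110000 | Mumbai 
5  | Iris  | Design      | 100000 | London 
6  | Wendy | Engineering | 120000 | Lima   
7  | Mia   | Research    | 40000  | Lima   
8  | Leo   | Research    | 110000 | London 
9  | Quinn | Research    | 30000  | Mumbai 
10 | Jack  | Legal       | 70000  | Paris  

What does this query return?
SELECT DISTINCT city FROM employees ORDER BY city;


All 'city' values (row order): Rome, Toronto, Lima, Mumbai, London, Lima, Lima, London, Mumbai, Paris
Removing duplicates leaves 6 unique value(s).

6 values:
Lima
London
Mumbai
Paris
Rome
Toronto


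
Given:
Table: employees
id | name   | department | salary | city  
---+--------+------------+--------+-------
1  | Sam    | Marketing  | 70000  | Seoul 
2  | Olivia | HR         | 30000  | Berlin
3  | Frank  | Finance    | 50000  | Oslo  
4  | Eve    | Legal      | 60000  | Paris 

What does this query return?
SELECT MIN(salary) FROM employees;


Salaries: 70000, 30000, 50000, 60000
MIN = 30000

30000


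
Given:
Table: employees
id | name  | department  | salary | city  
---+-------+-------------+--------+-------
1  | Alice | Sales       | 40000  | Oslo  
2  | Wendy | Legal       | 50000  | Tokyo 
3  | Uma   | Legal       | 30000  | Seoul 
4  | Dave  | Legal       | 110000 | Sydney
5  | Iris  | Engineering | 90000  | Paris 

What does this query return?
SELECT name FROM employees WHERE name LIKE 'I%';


LIKE 'I%' matches names starting with 'I'
Matching: 1

1 rows:
Iris


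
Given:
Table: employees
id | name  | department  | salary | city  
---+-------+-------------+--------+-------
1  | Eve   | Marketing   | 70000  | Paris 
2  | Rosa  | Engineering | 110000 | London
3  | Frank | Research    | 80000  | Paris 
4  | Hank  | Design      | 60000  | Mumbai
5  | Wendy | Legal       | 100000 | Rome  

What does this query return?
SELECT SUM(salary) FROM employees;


SUM(salary) = 70000 + 110000 + 80000 + 60000 + 100000 = 420000

420000


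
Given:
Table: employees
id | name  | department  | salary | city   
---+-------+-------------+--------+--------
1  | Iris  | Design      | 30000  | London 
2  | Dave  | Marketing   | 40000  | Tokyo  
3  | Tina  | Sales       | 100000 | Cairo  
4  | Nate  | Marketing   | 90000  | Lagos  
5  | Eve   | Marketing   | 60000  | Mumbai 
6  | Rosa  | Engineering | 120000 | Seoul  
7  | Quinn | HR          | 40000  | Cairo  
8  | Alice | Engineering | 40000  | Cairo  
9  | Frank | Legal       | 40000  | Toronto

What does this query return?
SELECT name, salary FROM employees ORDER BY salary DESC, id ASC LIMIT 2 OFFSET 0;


Sort by salary DESC (id ASC tiebreak), then skip 0 and take 2
Rows 1 through 2

2 rows:
Rosa, 120000
Tina, 100000


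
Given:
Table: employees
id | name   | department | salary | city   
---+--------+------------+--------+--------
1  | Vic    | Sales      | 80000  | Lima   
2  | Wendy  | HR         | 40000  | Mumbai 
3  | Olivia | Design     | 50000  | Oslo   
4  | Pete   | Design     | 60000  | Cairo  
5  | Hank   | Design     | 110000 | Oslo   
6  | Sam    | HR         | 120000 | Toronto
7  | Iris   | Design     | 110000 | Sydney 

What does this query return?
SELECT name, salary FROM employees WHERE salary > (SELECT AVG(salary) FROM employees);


Subquery: AVG(salary) = 81428.57
Filtering: salary > 81428.57
  Hank (110000) -> MATCH
  Sam (120000) -> MATCH
  Iris (110000) -> MATCH


3 rows:
Hank, 110000
Sam, 120000
Iris, 110000


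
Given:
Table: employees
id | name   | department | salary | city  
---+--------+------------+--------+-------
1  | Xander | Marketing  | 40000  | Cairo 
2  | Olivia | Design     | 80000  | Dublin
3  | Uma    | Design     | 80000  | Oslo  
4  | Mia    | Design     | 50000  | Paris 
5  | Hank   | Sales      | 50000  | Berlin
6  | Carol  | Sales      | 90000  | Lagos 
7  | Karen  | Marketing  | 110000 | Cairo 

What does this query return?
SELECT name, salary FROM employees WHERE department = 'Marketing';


Filtering: department = 'Marketing'
Matching rows: 2

2 rows:
Xander, 40000
Karen, 110000


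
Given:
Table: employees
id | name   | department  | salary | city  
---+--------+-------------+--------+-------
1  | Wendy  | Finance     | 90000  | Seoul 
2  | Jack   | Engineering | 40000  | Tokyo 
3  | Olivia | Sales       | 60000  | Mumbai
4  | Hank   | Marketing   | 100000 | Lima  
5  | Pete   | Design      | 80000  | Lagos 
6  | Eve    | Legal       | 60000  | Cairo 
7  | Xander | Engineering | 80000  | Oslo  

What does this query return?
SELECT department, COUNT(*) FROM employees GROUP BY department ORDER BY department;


Assigning each row to its department group:
  Wendy -> Finance
  Jack -> Engineering
  Olivia -> Sales
  Hank -> Marketing
  Pete -> Design
  Eve -> Legal
  Xander -> Engineering


6 groups:
Design, 1
Engineering, 2
Finance, 1
Legal, 1
Marketing, 1
Sales, 1


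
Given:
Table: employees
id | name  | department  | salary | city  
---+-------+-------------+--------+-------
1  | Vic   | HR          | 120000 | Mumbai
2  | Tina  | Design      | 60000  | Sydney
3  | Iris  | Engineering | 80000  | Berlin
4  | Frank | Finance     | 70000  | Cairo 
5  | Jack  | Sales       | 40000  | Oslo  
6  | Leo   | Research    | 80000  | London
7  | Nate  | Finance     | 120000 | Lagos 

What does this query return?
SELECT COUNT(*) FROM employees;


COUNT(*) counts all rows

7


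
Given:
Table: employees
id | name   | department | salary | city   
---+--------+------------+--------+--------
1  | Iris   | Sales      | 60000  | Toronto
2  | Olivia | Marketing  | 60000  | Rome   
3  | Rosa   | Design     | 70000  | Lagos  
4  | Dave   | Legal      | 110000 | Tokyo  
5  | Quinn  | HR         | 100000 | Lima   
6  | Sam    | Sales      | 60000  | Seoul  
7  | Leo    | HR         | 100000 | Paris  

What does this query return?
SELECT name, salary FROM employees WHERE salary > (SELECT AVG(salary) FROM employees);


Subquery: AVG(salary) = 80000.0
Filtering: salary > 80000.0
  Dave (110000) -> MATCH
  Quinn (100000) -> MATCH
  Leo (100000) -> MATCH


3 rows:
Dave, 110000
Quinn, 100000
Leo, 100000


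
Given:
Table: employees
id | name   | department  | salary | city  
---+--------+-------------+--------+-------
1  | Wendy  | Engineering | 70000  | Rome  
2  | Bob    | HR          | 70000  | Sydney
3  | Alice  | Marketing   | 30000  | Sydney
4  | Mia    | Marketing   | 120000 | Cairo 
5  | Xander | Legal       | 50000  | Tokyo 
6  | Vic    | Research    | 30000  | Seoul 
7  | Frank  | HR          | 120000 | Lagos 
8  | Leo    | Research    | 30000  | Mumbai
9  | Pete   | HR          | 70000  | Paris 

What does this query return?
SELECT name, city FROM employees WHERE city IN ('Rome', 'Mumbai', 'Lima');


Filtering: city IN ('Rome', 'Mumbai', 'Lima')
Matching: 2 rows

2 rows:
Wendy, Rome
Leo, Mumbai


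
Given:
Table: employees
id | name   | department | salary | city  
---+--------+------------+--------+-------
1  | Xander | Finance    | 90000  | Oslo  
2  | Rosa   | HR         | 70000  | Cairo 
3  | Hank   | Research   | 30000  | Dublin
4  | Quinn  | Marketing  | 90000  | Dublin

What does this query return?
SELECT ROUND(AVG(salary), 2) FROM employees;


SUM(salary) = 280000
COUNT = 4
ROUND(AVG, 2) = ROUND(280000 / 4, 2) = 70000.0

70000.0


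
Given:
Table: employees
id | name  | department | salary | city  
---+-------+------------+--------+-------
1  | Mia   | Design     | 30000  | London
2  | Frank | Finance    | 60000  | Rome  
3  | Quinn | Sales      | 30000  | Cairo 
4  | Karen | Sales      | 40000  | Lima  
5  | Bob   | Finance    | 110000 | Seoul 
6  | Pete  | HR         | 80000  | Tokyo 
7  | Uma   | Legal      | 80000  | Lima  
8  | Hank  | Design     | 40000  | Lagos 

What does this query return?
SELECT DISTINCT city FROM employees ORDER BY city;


All 'city' values (row order): London, Rome, Cairo, Lima, Seoul, Tokyo, Lima, Lagos
Removing duplicates leaves 7 unique value(s).

7 values:
Cairo
Lagos
Lima
London
Rome
Seoul
Tokyo


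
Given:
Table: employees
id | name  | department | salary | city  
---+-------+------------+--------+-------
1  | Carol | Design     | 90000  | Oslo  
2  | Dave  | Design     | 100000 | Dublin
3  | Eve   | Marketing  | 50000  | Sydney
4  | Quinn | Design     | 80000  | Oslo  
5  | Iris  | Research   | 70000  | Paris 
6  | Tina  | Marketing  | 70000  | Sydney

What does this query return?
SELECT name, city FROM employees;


Projecting columns: name, city

6 rows:
Carol, Oslo
Dave, Dublin
Eve, Sydney
Quinn, Oslo
Iris, Paris
Tina, Sydney


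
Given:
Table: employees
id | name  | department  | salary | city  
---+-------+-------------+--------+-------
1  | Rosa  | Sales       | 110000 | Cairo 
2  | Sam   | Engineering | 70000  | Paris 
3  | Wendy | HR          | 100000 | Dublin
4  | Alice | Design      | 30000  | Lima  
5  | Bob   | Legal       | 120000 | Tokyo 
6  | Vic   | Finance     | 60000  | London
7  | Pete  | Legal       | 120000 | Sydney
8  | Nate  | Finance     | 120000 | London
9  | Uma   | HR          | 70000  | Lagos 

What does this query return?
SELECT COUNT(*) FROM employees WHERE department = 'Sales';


Counting rows where department = 'Sales'
  Rosa -> MATCH


1


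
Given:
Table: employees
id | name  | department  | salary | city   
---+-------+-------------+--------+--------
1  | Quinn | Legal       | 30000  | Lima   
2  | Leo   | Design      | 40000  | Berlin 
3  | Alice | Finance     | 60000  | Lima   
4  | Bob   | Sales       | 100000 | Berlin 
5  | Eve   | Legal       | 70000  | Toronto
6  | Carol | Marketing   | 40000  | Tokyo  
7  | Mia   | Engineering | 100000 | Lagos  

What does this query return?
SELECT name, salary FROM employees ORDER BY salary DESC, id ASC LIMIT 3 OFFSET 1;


Sort by salary DESC (id ASC tiebreak), then skip 1 and take 3
Rows 2 through 4

3 rows:
Mia, 100000
Eve, 70000
Alice, 60000


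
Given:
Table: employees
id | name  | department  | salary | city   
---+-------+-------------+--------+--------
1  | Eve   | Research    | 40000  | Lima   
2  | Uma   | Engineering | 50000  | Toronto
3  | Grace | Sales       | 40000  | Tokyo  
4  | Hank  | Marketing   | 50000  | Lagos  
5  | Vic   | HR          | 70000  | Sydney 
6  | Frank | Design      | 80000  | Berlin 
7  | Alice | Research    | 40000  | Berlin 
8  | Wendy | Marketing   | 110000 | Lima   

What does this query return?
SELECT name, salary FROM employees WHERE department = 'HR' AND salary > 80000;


Filtering: department = 'HR' AND salary > 80000
Matching: 0 rows

Empty result set (0 rows)


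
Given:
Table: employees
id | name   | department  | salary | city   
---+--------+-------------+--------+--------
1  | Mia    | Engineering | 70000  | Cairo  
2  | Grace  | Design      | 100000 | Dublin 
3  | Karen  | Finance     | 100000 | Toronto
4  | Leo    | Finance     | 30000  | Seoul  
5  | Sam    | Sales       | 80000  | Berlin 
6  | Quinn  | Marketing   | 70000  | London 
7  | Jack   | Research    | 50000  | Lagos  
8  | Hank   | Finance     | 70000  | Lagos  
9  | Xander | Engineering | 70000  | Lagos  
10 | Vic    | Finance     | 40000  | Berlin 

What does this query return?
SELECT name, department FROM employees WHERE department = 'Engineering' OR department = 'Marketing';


Filtering: department = 'Engineering' OR 'Marketing'
Matching: 3 rows

3 rows:
Mia, Engineering
Quinn, Marketing
Xander, Engineering


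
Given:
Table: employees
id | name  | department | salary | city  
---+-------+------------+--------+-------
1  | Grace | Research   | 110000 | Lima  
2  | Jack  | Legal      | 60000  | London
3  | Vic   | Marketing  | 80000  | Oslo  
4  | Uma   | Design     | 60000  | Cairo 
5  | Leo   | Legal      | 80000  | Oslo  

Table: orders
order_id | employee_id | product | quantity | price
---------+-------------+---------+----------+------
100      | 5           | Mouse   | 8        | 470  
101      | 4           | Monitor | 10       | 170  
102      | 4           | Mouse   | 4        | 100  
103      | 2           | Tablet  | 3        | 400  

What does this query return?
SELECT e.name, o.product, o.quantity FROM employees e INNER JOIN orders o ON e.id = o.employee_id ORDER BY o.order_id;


Joining employees.id = orders.employee_id:
  employee Leo (id=5) -> order Mouse
  employee Uma (id=4) -> order Monitor
  employee Uma (id=4) -> order Mouse
  employee Jack (id=2) -> order Tablet


4 rows:
Leo, Mouse, 8
Uma, Monitor, 10
Uma, Mouse, 4
Jack, Tablet, 3


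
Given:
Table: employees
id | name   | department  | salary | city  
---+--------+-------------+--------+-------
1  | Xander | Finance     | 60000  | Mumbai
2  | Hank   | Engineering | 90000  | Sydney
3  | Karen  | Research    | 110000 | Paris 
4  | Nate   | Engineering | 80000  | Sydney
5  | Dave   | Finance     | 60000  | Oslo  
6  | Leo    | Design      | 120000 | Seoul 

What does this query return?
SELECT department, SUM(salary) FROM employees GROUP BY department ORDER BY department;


Summing salary within each department:
  Design: 120000 = 120000
  Engineering: 90000 + 80000 = 170000
  Finance: 60000 + 60000 = 120000
  Research: 110000 = 110000


4 groups:
Design, 120000
Engineering, 170000
Finance, 120000
Research, 110000


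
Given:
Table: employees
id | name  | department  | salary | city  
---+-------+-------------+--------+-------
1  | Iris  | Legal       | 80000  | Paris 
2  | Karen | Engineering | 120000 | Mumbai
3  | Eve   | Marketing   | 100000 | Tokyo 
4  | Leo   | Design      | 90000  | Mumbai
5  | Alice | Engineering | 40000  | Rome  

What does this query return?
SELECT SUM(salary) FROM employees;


SUM(salary) = 80000 + 120000 + 100000 + 90000 + 40000 = 430000

430000


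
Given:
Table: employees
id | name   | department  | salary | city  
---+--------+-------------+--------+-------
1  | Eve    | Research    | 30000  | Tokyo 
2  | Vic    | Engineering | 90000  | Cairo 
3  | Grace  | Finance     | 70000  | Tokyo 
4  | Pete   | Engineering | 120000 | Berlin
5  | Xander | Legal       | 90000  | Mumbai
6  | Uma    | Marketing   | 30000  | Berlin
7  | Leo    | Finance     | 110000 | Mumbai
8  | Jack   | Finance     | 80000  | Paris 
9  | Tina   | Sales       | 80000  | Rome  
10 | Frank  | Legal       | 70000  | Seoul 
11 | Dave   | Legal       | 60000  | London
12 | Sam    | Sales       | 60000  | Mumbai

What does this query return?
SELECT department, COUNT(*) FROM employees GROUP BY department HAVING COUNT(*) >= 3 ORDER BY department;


Groups with count >= 3:
  Finance: 3 -> PASS
  Legal: 3 -> PASS
  Engineering: 2 -> filtered out
  Marketing: 1 -> filtered out
  Research: 1 -> filtered out
  Sales: 2 -> filtered out


2 groups:
Finance, 3
Legal, 3


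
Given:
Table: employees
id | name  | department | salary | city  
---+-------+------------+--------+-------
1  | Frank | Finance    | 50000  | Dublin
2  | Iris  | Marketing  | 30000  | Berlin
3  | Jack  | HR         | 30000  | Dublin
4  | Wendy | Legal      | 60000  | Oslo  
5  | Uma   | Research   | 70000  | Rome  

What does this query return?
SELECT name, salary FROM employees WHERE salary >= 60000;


Filtering: salary >= 60000
Matching: 2 rows

2 rows:
Wendy, 60000
Uma, 70000


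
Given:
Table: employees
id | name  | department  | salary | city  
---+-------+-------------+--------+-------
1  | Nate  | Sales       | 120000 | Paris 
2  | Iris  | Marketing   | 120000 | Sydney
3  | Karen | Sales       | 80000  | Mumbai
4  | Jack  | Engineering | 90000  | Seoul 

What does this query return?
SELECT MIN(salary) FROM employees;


Salaries: 120000, 120000, 80000, 90000
MIN = 80000

80000


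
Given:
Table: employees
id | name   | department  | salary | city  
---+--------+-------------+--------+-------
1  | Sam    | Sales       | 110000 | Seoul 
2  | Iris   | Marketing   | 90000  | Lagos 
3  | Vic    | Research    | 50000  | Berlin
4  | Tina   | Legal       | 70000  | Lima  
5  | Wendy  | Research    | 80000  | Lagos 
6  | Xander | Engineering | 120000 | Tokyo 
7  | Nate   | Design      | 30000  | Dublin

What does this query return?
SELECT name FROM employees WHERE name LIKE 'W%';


LIKE 'W%' matches names starting with 'W'
Matching: 1

1 rows:
Wendy


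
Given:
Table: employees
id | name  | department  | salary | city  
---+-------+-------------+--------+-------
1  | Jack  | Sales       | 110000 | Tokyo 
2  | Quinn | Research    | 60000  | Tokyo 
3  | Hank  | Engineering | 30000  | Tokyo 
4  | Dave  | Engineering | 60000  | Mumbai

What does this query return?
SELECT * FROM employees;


SELECT * returns all 4 rows with all columns

4 rows:
1, Jack, Sales, 110000, Tokyo
2, Quinn, Research, 60000, Tokyo
3, Hank, Engineering, 30000, Tokyo
4, Dave, Engineering, 60000, Mumbai


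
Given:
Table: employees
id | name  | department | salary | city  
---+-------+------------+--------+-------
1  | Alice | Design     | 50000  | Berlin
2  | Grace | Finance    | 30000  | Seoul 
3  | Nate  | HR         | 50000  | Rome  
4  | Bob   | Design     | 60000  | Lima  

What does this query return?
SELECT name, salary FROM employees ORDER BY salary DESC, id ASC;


Sorting by salary DESC, then id ASC for ties

4 rows:
Bob, 60000
Alice, 50000
Nate, 50000
Grace, 30000


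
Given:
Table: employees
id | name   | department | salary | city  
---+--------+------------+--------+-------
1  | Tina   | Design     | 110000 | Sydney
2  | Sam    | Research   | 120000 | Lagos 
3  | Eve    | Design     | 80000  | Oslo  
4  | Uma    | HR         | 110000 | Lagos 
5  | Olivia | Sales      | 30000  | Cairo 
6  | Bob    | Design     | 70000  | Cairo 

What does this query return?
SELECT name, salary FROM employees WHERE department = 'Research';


Filtering: department = 'Research'
Matching rows: 1

1 rows:
Sam, 120000


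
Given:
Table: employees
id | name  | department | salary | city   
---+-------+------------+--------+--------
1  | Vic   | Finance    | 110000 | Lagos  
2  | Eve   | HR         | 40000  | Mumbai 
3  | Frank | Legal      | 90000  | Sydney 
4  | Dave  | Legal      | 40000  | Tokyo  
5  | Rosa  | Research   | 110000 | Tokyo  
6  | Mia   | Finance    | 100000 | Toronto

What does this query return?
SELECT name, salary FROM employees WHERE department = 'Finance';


Filtering: department = 'Finance'
Matching rows: 2

2 rows:
Vic, 110000
Mia, 100000


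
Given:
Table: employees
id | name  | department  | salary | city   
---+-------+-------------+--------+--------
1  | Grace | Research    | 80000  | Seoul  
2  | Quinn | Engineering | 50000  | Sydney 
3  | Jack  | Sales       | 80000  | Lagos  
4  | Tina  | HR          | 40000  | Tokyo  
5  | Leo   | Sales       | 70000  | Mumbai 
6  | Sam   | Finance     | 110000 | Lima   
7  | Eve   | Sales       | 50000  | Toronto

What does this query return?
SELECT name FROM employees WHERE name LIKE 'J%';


LIKE 'J%' matches names starting with 'J'
Matching: 1

1 rows:
Jack


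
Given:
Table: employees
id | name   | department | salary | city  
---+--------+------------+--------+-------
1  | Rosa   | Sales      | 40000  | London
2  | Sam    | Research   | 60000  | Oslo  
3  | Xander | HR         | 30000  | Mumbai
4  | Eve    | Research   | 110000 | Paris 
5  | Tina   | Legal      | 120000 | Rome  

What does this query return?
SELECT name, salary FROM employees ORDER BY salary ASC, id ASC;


Sorting by salary ASC, then id ASC for ties

5 rows:
Xander, 30000
Rosa, 40000
Sam, 60000
Eve, 110000
Tina, 120000


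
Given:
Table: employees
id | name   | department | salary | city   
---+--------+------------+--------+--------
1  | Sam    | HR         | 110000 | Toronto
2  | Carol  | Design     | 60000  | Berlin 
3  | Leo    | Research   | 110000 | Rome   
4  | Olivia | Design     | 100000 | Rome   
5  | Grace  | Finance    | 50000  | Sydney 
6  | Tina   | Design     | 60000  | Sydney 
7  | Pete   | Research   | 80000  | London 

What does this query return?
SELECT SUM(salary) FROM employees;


SUM(salary) = 110000 + 60000 + 110000 + 100000 + 50000 + 60000 + 80000 = 570000

570000


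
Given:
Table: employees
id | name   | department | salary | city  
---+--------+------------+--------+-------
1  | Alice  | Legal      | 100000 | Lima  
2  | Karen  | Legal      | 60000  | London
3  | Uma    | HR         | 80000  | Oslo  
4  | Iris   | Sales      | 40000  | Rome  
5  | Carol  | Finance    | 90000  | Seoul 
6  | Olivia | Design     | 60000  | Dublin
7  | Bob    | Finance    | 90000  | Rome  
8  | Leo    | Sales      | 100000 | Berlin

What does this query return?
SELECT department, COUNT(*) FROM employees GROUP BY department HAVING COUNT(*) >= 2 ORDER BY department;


Groups with count >= 2:
  Finance: 2 -> PASS
  Legal: 2 -> PASS
  Sales: 2 -> PASS
  Design: 1 -> filtered out
  HR: 1 -> filtered out


3 groups:
Finance, 2
Legal, 2
Sales, 2


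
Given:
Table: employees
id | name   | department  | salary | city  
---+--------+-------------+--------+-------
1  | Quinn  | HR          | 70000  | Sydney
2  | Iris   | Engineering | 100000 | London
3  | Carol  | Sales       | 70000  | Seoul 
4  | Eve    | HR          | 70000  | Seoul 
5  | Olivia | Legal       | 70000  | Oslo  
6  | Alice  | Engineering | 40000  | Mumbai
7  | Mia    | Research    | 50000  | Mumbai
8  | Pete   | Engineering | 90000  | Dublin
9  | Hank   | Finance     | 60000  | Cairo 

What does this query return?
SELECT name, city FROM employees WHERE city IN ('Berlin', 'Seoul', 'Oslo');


Filtering: city IN ('Berlin', 'Seoul', 'Oslo')
Matching: 3 rows

3 rows:
Carol, Seoul
Eve, Seoul
Olivia, Oslo


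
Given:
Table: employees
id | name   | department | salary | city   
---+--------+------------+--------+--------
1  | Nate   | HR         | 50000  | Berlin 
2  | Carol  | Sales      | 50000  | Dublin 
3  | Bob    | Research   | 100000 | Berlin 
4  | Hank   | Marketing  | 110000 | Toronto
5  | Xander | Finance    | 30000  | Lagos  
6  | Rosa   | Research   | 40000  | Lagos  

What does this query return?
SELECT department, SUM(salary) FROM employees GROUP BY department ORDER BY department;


Summing salary within each department:
  Finance: 30000 = 30000
  HR: 50000 = 50000
  Marketing: 110000 = 110000
  Research: 100000 + 40000 = 140000
  Sales: 50000 = 50000


5 groups:
Finance, 30000
HR, 50000
Marketing, 110000
Research, 140000
Sales, 50000


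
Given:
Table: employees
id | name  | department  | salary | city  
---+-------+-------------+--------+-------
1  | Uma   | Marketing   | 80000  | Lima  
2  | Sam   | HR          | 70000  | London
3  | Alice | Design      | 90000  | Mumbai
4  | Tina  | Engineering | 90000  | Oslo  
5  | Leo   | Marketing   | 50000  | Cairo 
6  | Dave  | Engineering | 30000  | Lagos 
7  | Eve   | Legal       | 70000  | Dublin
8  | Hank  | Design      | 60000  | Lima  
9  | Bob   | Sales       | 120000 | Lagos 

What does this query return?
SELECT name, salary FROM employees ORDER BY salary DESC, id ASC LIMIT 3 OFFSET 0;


Sort by salary DESC (id ASC tiebreak), then skip 0 and take 3
Rows 1 through 3

3 rows:
Bob, 120000
Alice, 90000
Tina, 90000


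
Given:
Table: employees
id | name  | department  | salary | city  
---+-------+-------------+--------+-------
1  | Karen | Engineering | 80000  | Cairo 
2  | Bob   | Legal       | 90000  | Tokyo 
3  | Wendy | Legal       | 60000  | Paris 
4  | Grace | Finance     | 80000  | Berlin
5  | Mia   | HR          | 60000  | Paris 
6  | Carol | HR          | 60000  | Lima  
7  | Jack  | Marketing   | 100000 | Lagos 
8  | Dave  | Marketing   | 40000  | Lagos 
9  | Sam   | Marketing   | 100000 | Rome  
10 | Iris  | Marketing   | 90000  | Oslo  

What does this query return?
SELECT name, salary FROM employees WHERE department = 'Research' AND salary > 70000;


Filtering: department = 'Research' AND salary > 70000
Matching: 0 rows

Empty result set (0 rows)


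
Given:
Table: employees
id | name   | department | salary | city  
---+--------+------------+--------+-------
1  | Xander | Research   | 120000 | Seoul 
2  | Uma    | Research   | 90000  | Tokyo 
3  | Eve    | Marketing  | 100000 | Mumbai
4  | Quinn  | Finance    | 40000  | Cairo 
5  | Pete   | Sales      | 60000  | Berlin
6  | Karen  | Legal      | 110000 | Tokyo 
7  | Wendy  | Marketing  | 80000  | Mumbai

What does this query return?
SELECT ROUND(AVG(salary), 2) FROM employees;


SUM(salary) = 600000
COUNT = 7
ROUND(AVG, 2) = ROUND(600000 / 7, 2) = 85714.29

85714.29


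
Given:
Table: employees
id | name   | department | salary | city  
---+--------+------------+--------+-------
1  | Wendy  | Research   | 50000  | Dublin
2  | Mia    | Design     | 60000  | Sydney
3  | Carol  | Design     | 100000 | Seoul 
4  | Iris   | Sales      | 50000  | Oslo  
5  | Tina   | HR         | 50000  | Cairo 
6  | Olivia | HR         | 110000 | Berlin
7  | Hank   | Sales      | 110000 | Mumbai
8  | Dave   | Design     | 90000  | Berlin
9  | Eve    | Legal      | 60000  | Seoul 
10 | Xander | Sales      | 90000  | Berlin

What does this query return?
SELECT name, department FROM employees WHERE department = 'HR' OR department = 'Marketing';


Filtering: department = 'HR' OR 'Marketing'
Matching: 2 rows

2 rows:
Tina, HR
Olivia, HR


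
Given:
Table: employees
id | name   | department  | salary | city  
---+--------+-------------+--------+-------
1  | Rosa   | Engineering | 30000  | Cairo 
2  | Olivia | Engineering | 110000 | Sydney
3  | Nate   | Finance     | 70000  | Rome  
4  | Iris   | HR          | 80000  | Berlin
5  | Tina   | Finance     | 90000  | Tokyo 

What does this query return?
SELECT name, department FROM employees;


Projecting columns: name, department

5 rows:
Rosa, Engineering
Olivia, Engineering
Nate, Finance
Iris, HR
Tina, Finance


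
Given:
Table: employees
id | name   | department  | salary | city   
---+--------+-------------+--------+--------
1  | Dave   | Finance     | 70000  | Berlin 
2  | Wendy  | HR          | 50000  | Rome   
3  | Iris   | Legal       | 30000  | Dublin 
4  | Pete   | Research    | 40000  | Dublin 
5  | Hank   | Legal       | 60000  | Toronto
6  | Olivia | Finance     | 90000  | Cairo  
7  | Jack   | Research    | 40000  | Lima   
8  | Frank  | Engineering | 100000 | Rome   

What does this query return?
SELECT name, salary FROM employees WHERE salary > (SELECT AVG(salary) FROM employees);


Subquery: AVG(salary) = 60000.0
Filtering: salary > 60000.0
  Dave (70000) -> MATCH
  Olivia (90000) -> MATCH
  Frank (100000) -> MATCH


3 rows:
Dave, 70000
Olivia, 90000
Frank, 100000


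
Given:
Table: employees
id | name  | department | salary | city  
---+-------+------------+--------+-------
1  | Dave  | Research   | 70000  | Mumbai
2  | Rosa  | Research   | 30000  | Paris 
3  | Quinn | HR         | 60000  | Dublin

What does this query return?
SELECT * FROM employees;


SELECT * returns all 3 rows with all columns

3 rows:
1, Dave, Research, 70000, Mumbai
2, Rosa, Research, 30000, Paris
3, Quinn, HR, 60000, Dublin


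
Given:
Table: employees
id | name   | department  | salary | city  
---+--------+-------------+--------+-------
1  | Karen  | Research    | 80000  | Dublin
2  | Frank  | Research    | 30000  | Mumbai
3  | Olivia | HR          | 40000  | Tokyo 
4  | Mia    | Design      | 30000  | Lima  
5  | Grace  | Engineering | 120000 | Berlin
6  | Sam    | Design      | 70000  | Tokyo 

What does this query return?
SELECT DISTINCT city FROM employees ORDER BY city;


All 'city' values (row order): Dublin, Mumbai, Tokyo, Lima, Berlin, Tokyo
Removing duplicates leaves 5 unique value(s).

5 values:
Berlin
Dublin
Lima
Mumbai
Tokyo


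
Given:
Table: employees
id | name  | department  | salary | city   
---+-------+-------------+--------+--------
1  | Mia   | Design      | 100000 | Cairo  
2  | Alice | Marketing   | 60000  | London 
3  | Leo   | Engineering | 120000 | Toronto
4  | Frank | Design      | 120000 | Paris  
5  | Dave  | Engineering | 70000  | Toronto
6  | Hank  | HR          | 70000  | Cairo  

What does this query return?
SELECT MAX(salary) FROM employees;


Salaries: 100000, 60000, 120000, 120000, 70000, 70000
MAX = 120000

120000


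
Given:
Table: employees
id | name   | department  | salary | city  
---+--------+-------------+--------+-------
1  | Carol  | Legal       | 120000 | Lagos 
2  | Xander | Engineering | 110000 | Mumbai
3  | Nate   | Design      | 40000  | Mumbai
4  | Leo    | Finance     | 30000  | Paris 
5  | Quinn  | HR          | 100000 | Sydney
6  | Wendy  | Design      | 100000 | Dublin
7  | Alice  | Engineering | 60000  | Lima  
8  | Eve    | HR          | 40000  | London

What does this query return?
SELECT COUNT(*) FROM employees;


COUNT(*) counts all rows

8


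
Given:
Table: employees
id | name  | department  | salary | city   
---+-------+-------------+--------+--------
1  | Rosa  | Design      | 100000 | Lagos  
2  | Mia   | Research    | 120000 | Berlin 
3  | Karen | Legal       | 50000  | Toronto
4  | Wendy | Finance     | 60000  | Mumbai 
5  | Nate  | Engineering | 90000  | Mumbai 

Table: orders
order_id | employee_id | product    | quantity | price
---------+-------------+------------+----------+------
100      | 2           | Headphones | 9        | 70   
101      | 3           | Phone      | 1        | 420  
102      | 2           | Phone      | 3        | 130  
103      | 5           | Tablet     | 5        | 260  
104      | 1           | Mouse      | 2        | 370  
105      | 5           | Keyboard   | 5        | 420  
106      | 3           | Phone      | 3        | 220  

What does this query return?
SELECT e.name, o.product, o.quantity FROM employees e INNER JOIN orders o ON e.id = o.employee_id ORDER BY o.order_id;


Joining employees.id = orders.employee_id:
  employee Mia (id=2) -> order Headphones
  employee Karen (id=3) -> order Phone
  employee Mia (id=2) -> order Phone
  employee Nate (id=5) -> order Tablet
  employee Rosa (id=1) -> order Mouse
  employee Nate (id=5) -> order Keyboard
  employee Karen (id=3) -> order Phone


7 rows:
Mia, Headphones, 9
Karen, Phone, 1
Mia, Phone, 3
Nate, Tablet, 5
Rosa, Mouse, 2
Nate, Keyboard, 5
Karen, Phone, 3


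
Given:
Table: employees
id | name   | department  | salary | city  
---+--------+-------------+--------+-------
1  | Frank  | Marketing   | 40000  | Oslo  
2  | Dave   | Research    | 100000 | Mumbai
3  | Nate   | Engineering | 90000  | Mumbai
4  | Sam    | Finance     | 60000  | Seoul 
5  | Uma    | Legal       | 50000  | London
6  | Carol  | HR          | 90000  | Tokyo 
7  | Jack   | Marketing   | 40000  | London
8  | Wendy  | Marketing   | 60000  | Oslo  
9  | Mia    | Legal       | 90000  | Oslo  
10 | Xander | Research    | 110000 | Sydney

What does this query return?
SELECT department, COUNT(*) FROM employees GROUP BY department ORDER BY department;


Assigning each row to its department group:
  Frank -> Marketing
  Dave -> Research
  Nate -> Engineering
  Sam -> Finance
  Uma -> Legal
  Carol -> HR
  Jack -> Marketing
  Wendy -> Marketing
  Mia -> Legal
  Xander -> Research


6 groups:
Engineering, 1
Finance, 1
HR, 1
Legal, 2
Marketing, 3
Research, 2


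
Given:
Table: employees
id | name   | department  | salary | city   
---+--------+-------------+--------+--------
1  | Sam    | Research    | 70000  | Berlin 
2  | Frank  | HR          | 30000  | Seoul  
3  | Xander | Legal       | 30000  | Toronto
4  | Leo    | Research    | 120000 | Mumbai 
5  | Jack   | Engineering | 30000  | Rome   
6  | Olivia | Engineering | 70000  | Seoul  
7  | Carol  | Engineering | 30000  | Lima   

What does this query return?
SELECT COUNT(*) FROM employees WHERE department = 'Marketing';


Counting rows where department = 'Marketing'


0


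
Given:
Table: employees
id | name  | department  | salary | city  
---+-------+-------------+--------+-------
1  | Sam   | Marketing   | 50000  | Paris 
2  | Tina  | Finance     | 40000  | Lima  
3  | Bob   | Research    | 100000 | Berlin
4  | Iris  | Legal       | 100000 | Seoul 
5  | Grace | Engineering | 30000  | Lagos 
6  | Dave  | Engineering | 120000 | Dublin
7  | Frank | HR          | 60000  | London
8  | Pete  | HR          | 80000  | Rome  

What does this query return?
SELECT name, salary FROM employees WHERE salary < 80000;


Filtering: salary < 80000
Matching: 4 rows

4 rows:
Sam, 50000
Tina, 40000
Grace, 30000
Frank, 60000


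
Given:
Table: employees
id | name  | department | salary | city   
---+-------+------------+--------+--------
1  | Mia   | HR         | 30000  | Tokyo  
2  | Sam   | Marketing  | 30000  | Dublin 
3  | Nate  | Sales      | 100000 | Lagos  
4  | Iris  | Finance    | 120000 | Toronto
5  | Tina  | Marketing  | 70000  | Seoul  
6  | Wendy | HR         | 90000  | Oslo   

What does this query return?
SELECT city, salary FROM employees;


Projecting columns: city, salary

6 rows:
Tokyo, 30000
Dublin, 30000
Lagos, 100000
Toronto, 120000
Seoul, 70000
Oslo, 90000


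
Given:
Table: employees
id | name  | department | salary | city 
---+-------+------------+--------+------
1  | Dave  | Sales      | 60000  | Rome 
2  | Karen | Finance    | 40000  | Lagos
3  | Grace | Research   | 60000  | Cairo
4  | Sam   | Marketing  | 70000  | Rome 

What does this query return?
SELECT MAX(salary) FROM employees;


Salaries: 60000, 40000, 60000, 70000
MAX = 70000

70000
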